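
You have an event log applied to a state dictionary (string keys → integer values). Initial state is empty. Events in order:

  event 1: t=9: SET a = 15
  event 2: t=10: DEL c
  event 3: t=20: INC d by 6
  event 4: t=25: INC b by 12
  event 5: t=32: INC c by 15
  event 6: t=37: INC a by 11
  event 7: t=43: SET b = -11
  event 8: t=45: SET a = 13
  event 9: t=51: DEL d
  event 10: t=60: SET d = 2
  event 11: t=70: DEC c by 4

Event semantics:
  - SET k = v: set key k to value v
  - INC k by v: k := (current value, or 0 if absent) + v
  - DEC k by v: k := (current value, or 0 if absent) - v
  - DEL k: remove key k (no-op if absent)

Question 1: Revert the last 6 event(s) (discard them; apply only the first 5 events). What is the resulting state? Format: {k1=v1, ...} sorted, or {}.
Keep first 5 events (discard last 6):
  after event 1 (t=9: SET a = 15): {a=15}
  after event 2 (t=10: DEL c): {a=15}
  after event 3 (t=20: INC d by 6): {a=15, d=6}
  after event 4 (t=25: INC b by 12): {a=15, b=12, d=6}
  after event 5 (t=32: INC c by 15): {a=15, b=12, c=15, d=6}

Answer: {a=15, b=12, c=15, d=6}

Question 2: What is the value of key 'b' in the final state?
Track key 'b' through all 11 events:
  event 1 (t=9: SET a = 15): b unchanged
  event 2 (t=10: DEL c): b unchanged
  event 3 (t=20: INC d by 6): b unchanged
  event 4 (t=25: INC b by 12): b (absent) -> 12
  event 5 (t=32: INC c by 15): b unchanged
  event 6 (t=37: INC a by 11): b unchanged
  event 7 (t=43: SET b = -11): b 12 -> -11
  event 8 (t=45: SET a = 13): b unchanged
  event 9 (t=51: DEL d): b unchanged
  event 10 (t=60: SET d = 2): b unchanged
  event 11 (t=70: DEC c by 4): b unchanged
Final: b = -11

Answer: -11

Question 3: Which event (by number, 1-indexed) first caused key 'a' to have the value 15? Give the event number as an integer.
Looking for first event where a becomes 15:
  event 1: a (absent) -> 15  <-- first match

Answer: 1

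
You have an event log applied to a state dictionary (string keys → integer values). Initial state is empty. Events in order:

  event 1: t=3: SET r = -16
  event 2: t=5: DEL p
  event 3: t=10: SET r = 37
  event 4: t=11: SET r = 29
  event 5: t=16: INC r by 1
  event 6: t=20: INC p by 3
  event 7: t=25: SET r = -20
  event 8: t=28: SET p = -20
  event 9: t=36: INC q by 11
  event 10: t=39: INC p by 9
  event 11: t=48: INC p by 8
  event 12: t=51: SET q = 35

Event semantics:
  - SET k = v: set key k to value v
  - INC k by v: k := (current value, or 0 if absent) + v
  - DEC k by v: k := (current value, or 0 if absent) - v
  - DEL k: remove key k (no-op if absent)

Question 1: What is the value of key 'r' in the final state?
Track key 'r' through all 12 events:
  event 1 (t=3: SET r = -16): r (absent) -> -16
  event 2 (t=5: DEL p): r unchanged
  event 3 (t=10: SET r = 37): r -16 -> 37
  event 4 (t=11: SET r = 29): r 37 -> 29
  event 5 (t=16: INC r by 1): r 29 -> 30
  event 6 (t=20: INC p by 3): r unchanged
  event 7 (t=25: SET r = -20): r 30 -> -20
  event 8 (t=28: SET p = -20): r unchanged
  event 9 (t=36: INC q by 11): r unchanged
  event 10 (t=39: INC p by 9): r unchanged
  event 11 (t=48: INC p by 8): r unchanged
  event 12 (t=51: SET q = 35): r unchanged
Final: r = -20

Answer: -20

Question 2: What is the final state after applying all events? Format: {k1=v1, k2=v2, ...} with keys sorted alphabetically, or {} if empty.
  after event 1 (t=3: SET r = -16): {r=-16}
  after event 2 (t=5: DEL p): {r=-16}
  after event 3 (t=10: SET r = 37): {r=37}
  after event 4 (t=11: SET r = 29): {r=29}
  after event 5 (t=16: INC r by 1): {r=30}
  after event 6 (t=20: INC p by 3): {p=3, r=30}
  after event 7 (t=25: SET r = -20): {p=3, r=-20}
  after event 8 (t=28: SET p = -20): {p=-20, r=-20}
  after event 9 (t=36: INC q by 11): {p=-20, q=11, r=-20}
  after event 10 (t=39: INC p by 9): {p=-11, q=11, r=-20}
  after event 11 (t=48: INC p by 8): {p=-3, q=11, r=-20}
  after event 12 (t=51: SET q = 35): {p=-3, q=35, r=-20}

Answer: {p=-3, q=35, r=-20}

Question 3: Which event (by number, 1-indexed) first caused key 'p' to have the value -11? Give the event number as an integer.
Answer: 10

Derivation:
Looking for first event where p becomes -11:
  event 6: p = 3
  event 7: p = 3
  event 8: p = -20
  event 9: p = -20
  event 10: p -20 -> -11  <-- first match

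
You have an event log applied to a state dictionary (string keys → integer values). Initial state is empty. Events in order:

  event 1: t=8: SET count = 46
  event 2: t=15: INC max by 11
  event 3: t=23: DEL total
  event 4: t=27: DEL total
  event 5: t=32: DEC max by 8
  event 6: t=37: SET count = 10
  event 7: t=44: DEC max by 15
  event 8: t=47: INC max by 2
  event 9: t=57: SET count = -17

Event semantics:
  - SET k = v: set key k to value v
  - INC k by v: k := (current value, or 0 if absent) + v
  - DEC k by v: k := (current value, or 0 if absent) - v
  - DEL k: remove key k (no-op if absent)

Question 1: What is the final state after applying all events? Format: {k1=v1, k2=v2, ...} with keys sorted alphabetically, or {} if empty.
Answer: {count=-17, max=-10}

Derivation:
  after event 1 (t=8: SET count = 46): {count=46}
  after event 2 (t=15: INC max by 11): {count=46, max=11}
  after event 3 (t=23: DEL total): {count=46, max=11}
  after event 4 (t=27: DEL total): {count=46, max=11}
  after event 5 (t=32: DEC max by 8): {count=46, max=3}
  after event 6 (t=37: SET count = 10): {count=10, max=3}
  after event 7 (t=44: DEC max by 15): {count=10, max=-12}
  after event 8 (t=47: INC max by 2): {count=10, max=-10}
  after event 9 (t=57: SET count = -17): {count=-17, max=-10}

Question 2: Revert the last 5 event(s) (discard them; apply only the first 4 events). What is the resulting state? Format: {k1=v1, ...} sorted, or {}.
Answer: {count=46, max=11}

Derivation:
Keep first 4 events (discard last 5):
  after event 1 (t=8: SET count = 46): {count=46}
  after event 2 (t=15: INC max by 11): {count=46, max=11}
  after event 3 (t=23: DEL total): {count=46, max=11}
  after event 4 (t=27: DEL total): {count=46, max=11}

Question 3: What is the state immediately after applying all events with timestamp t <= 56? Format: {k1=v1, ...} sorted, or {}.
Apply events with t <= 56 (8 events):
  after event 1 (t=8: SET count = 46): {count=46}
  after event 2 (t=15: INC max by 11): {count=46, max=11}
  after event 3 (t=23: DEL total): {count=46, max=11}
  after event 4 (t=27: DEL total): {count=46, max=11}
  after event 5 (t=32: DEC max by 8): {count=46, max=3}
  after event 6 (t=37: SET count = 10): {count=10, max=3}
  after event 7 (t=44: DEC max by 15): {count=10, max=-12}
  after event 8 (t=47: INC max by 2): {count=10, max=-10}

Answer: {count=10, max=-10}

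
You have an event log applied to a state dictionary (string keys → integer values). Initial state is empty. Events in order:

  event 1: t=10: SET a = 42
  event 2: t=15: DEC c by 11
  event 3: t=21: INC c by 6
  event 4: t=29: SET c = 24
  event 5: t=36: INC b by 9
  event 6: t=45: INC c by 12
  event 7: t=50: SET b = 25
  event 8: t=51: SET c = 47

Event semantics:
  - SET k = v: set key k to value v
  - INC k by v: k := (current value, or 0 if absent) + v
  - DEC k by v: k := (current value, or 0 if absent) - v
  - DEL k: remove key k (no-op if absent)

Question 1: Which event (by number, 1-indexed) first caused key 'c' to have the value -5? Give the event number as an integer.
Looking for first event where c becomes -5:
  event 2: c = -11
  event 3: c -11 -> -5  <-- first match

Answer: 3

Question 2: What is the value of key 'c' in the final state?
Answer: 47

Derivation:
Track key 'c' through all 8 events:
  event 1 (t=10: SET a = 42): c unchanged
  event 2 (t=15: DEC c by 11): c (absent) -> -11
  event 3 (t=21: INC c by 6): c -11 -> -5
  event 4 (t=29: SET c = 24): c -5 -> 24
  event 5 (t=36: INC b by 9): c unchanged
  event 6 (t=45: INC c by 12): c 24 -> 36
  event 7 (t=50: SET b = 25): c unchanged
  event 8 (t=51: SET c = 47): c 36 -> 47
Final: c = 47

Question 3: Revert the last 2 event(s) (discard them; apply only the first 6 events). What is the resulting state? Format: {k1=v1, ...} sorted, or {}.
Keep first 6 events (discard last 2):
  after event 1 (t=10: SET a = 42): {a=42}
  after event 2 (t=15: DEC c by 11): {a=42, c=-11}
  after event 3 (t=21: INC c by 6): {a=42, c=-5}
  after event 4 (t=29: SET c = 24): {a=42, c=24}
  after event 5 (t=36: INC b by 9): {a=42, b=9, c=24}
  after event 6 (t=45: INC c by 12): {a=42, b=9, c=36}

Answer: {a=42, b=9, c=36}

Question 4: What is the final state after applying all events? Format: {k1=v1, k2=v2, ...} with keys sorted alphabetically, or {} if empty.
Answer: {a=42, b=25, c=47}

Derivation:
  after event 1 (t=10: SET a = 42): {a=42}
  after event 2 (t=15: DEC c by 11): {a=42, c=-11}
  after event 3 (t=21: INC c by 6): {a=42, c=-5}
  after event 4 (t=29: SET c = 24): {a=42, c=24}
  after event 5 (t=36: INC b by 9): {a=42, b=9, c=24}
  after event 6 (t=45: INC c by 12): {a=42, b=9, c=36}
  after event 7 (t=50: SET b = 25): {a=42, b=25, c=36}
  after event 8 (t=51: SET c = 47): {a=42, b=25, c=47}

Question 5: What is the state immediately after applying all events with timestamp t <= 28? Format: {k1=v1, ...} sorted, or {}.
Answer: {a=42, c=-5}

Derivation:
Apply events with t <= 28 (3 events):
  after event 1 (t=10: SET a = 42): {a=42}
  after event 2 (t=15: DEC c by 11): {a=42, c=-11}
  after event 3 (t=21: INC c by 6): {a=42, c=-5}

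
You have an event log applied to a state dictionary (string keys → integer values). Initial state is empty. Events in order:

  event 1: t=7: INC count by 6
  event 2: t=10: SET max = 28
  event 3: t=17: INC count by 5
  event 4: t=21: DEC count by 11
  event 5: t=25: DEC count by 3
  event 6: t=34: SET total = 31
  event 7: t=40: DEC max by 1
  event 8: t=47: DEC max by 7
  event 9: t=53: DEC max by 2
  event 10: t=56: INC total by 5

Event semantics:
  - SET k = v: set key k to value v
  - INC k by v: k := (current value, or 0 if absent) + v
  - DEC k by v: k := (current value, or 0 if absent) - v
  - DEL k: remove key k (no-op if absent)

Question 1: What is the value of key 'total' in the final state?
Track key 'total' through all 10 events:
  event 1 (t=7: INC count by 6): total unchanged
  event 2 (t=10: SET max = 28): total unchanged
  event 3 (t=17: INC count by 5): total unchanged
  event 4 (t=21: DEC count by 11): total unchanged
  event 5 (t=25: DEC count by 3): total unchanged
  event 6 (t=34: SET total = 31): total (absent) -> 31
  event 7 (t=40: DEC max by 1): total unchanged
  event 8 (t=47: DEC max by 7): total unchanged
  event 9 (t=53: DEC max by 2): total unchanged
  event 10 (t=56: INC total by 5): total 31 -> 36
Final: total = 36

Answer: 36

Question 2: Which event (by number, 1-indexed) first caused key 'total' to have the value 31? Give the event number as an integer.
Looking for first event where total becomes 31:
  event 6: total (absent) -> 31  <-- first match

Answer: 6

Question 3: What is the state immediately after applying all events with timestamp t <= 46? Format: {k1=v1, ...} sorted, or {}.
Apply events with t <= 46 (7 events):
  after event 1 (t=7: INC count by 6): {count=6}
  after event 2 (t=10: SET max = 28): {count=6, max=28}
  after event 3 (t=17: INC count by 5): {count=11, max=28}
  after event 4 (t=21: DEC count by 11): {count=0, max=28}
  after event 5 (t=25: DEC count by 3): {count=-3, max=28}
  after event 6 (t=34: SET total = 31): {count=-3, max=28, total=31}
  after event 7 (t=40: DEC max by 1): {count=-3, max=27, total=31}

Answer: {count=-3, max=27, total=31}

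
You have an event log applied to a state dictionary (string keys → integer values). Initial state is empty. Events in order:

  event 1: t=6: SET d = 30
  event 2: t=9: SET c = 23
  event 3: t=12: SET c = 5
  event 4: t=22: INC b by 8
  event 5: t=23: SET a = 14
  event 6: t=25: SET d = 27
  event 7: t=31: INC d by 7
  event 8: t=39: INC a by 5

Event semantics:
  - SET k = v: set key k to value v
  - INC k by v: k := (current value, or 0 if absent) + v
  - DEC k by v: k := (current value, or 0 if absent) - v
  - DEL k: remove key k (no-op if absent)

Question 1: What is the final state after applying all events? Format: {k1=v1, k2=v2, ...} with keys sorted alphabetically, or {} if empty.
  after event 1 (t=6: SET d = 30): {d=30}
  after event 2 (t=9: SET c = 23): {c=23, d=30}
  after event 3 (t=12: SET c = 5): {c=5, d=30}
  after event 4 (t=22: INC b by 8): {b=8, c=5, d=30}
  after event 5 (t=23: SET a = 14): {a=14, b=8, c=5, d=30}
  after event 6 (t=25: SET d = 27): {a=14, b=8, c=5, d=27}
  after event 7 (t=31: INC d by 7): {a=14, b=8, c=5, d=34}
  after event 8 (t=39: INC a by 5): {a=19, b=8, c=5, d=34}

Answer: {a=19, b=8, c=5, d=34}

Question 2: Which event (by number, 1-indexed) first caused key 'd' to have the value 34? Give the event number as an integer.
Answer: 7

Derivation:
Looking for first event where d becomes 34:
  event 1: d = 30
  event 2: d = 30
  event 3: d = 30
  event 4: d = 30
  event 5: d = 30
  event 6: d = 27
  event 7: d 27 -> 34  <-- first match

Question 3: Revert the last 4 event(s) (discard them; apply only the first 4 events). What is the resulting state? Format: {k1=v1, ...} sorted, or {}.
Answer: {b=8, c=5, d=30}

Derivation:
Keep first 4 events (discard last 4):
  after event 1 (t=6: SET d = 30): {d=30}
  after event 2 (t=9: SET c = 23): {c=23, d=30}
  after event 3 (t=12: SET c = 5): {c=5, d=30}
  after event 4 (t=22: INC b by 8): {b=8, c=5, d=30}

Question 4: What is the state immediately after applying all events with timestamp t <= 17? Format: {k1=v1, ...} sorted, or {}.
Answer: {c=5, d=30}

Derivation:
Apply events with t <= 17 (3 events):
  after event 1 (t=6: SET d = 30): {d=30}
  after event 2 (t=9: SET c = 23): {c=23, d=30}
  after event 3 (t=12: SET c = 5): {c=5, d=30}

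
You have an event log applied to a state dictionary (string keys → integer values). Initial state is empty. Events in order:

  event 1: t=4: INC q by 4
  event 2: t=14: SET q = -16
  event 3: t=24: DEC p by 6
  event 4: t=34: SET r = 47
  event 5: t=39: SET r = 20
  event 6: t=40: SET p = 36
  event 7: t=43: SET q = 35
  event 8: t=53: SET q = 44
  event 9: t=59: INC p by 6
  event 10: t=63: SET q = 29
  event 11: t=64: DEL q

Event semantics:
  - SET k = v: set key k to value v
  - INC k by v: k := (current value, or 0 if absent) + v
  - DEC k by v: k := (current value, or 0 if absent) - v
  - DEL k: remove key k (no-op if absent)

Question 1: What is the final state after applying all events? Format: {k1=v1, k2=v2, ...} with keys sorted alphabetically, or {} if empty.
  after event 1 (t=4: INC q by 4): {q=4}
  after event 2 (t=14: SET q = -16): {q=-16}
  after event 3 (t=24: DEC p by 6): {p=-6, q=-16}
  after event 4 (t=34: SET r = 47): {p=-6, q=-16, r=47}
  after event 5 (t=39: SET r = 20): {p=-6, q=-16, r=20}
  after event 6 (t=40: SET p = 36): {p=36, q=-16, r=20}
  after event 7 (t=43: SET q = 35): {p=36, q=35, r=20}
  after event 8 (t=53: SET q = 44): {p=36, q=44, r=20}
  after event 9 (t=59: INC p by 6): {p=42, q=44, r=20}
  after event 10 (t=63: SET q = 29): {p=42, q=29, r=20}
  after event 11 (t=64: DEL q): {p=42, r=20}

Answer: {p=42, r=20}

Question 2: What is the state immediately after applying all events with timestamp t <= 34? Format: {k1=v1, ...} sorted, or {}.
Answer: {p=-6, q=-16, r=47}

Derivation:
Apply events with t <= 34 (4 events):
  after event 1 (t=4: INC q by 4): {q=4}
  after event 2 (t=14: SET q = -16): {q=-16}
  after event 3 (t=24: DEC p by 6): {p=-6, q=-16}
  after event 4 (t=34: SET r = 47): {p=-6, q=-16, r=47}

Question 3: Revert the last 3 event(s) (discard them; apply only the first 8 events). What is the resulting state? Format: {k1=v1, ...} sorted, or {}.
Keep first 8 events (discard last 3):
  after event 1 (t=4: INC q by 4): {q=4}
  after event 2 (t=14: SET q = -16): {q=-16}
  after event 3 (t=24: DEC p by 6): {p=-6, q=-16}
  after event 4 (t=34: SET r = 47): {p=-6, q=-16, r=47}
  after event 5 (t=39: SET r = 20): {p=-6, q=-16, r=20}
  after event 6 (t=40: SET p = 36): {p=36, q=-16, r=20}
  after event 7 (t=43: SET q = 35): {p=36, q=35, r=20}
  after event 8 (t=53: SET q = 44): {p=36, q=44, r=20}

Answer: {p=36, q=44, r=20}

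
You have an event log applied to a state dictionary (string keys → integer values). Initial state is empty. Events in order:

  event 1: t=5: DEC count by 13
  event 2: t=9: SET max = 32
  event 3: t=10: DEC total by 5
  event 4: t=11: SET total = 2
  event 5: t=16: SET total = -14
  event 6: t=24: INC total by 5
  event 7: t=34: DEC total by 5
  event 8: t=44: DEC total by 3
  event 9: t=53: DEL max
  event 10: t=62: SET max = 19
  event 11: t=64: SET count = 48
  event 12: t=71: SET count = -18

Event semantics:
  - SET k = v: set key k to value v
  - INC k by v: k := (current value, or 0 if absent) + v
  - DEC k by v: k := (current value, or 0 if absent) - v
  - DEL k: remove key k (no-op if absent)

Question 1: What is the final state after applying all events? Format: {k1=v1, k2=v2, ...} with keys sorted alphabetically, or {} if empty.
Answer: {count=-18, max=19, total=-17}

Derivation:
  after event 1 (t=5: DEC count by 13): {count=-13}
  after event 2 (t=9: SET max = 32): {count=-13, max=32}
  after event 3 (t=10: DEC total by 5): {count=-13, max=32, total=-5}
  after event 4 (t=11: SET total = 2): {count=-13, max=32, total=2}
  after event 5 (t=16: SET total = -14): {count=-13, max=32, total=-14}
  after event 6 (t=24: INC total by 5): {count=-13, max=32, total=-9}
  after event 7 (t=34: DEC total by 5): {count=-13, max=32, total=-14}
  after event 8 (t=44: DEC total by 3): {count=-13, max=32, total=-17}
  after event 9 (t=53: DEL max): {count=-13, total=-17}
  after event 10 (t=62: SET max = 19): {count=-13, max=19, total=-17}
  after event 11 (t=64: SET count = 48): {count=48, max=19, total=-17}
  after event 12 (t=71: SET count = -18): {count=-18, max=19, total=-17}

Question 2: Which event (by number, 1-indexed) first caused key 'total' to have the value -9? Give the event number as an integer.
Looking for first event where total becomes -9:
  event 3: total = -5
  event 4: total = 2
  event 5: total = -14
  event 6: total -14 -> -9  <-- first match

Answer: 6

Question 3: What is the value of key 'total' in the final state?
Answer: -17

Derivation:
Track key 'total' through all 12 events:
  event 1 (t=5: DEC count by 13): total unchanged
  event 2 (t=9: SET max = 32): total unchanged
  event 3 (t=10: DEC total by 5): total (absent) -> -5
  event 4 (t=11: SET total = 2): total -5 -> 2
  event 5 (t=16: SET total = -14): total 2 -> -14
  event 6 (t=24: INC total by 5): total -14 -> -9
  event 7 (t=34: DEC total by 5): total -9 -> -14
  event 8 (t=44: DEC total by 3): total -14 -> -17
  event 9 (t=53: DEL max): total unchanged
  event 10 (t=62: SET max = 19): total unchanged
  event 11 (t=64: SET count = 48): total unchanged
  event 12 (t=71: SET count = -18): total unchanged
Final: total = -17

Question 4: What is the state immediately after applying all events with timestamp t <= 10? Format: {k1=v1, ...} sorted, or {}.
Apply events with t <= 10 (3 events):
  after event 1 (t=5: DEC count by 13): {count=-13}
  after event 2 (t=9: SET max = 32): {count=-13, max=32}
  after event 3 (t=10: DEC total by 5): {count=-13, max=32, total=-5}

Answer: {count=-13, max=32, total=-5}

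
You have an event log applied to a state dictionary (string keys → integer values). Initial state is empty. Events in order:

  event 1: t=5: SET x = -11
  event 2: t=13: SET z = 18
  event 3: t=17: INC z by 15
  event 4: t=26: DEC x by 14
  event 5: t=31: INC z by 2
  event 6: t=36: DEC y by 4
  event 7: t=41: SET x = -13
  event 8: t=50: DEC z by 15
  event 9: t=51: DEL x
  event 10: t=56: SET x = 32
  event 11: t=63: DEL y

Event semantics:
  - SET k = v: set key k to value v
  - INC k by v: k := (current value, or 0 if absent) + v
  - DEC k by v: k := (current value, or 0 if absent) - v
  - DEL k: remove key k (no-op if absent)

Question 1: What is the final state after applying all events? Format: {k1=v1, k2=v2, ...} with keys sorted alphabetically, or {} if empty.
  after event 1 (t=5: SET x = -11): {x=-11}
  after event 2 (t=13: SET z = 18): {x=-11, z=18}
  after event 3 (t=17: INC z by 15): {x=-11, z=33}
  after event 4 (t=26: DEC x by 14): {x=-25, z=33}
  after event 5 (t=31: INC z by 2): {x=-25, z=35}
  after event 6 (t=36: DEC y by 4): {x=-25, y=-4, z=35}
  after event 7 (t=41: SET x = -13): {x=-13, y=-4, z=35}
  after event 8 (t=50: DEC z by 15): {x=-13, y=-4, z=20}
  after event 9 (t=51: DEL x): {y=-4, z=20}
  after event 10 (t=56: SET x = 32): {x=32, y=-4, z=20}
  after event 11 (t=63: DEL y): {x=32, z=20}

Answer: {x=32, z=20}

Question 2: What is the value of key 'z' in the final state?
Answer: 20

Derivation:
Track key 'z' through all 11 events:
  event 1 (t=5: SET x = -11): z unchanged
  event 2 (t=13: SET z = 18): z (absent) -> 18
  event 3 (t=17: INC z by 15): z 18 -> 33
  event 4 (t=26: DEC x by 14): z unchanged
  event 5 (t=31: INC z by 2): z 33 -> 35
  event 6 (t=36: DEC y by 4): z unchanged
  event 7 (t=41: SET x = -13): z unchanged
  event 8 (t=50: DEC z by 15): z 35 -> 20
  event 9 (t=51: DEL x): z unchanged
  event 10 (t=56: SET x = 32): z unchanged
  event 11 (t=63: DEL y): z unchanged
Final: z = 20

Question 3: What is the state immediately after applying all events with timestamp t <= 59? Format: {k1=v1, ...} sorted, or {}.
Answer: {x=32, y=-4, z=20}

Derivation:
Apply events with t <= 59 (10 events):
  after event 1 (t=5: SET x = -11): {x=-11}
  after event 2 (t=13: SET z = 18): {x=-11, z=18}
  after event 3 (t=17: INC z by 15): {x=-11, z=33}
  after event 4 (t=26: DEC x by 14): {x=-25, z=33}
  after event 5 (t=31: INC z by 2): {x=-25, z=35}
  after event 6 (t=36: DEC y by 4): {x=-25, y=-4, z=35}
  after event 7 (t=41: SET x = -13): {x=-13, y=-4, z=35}
  after event 8 (t=50: DEC z by 15): {x=-13, y=-4, z=20}
  after event 9 (t=51: DEL x): {y=-4, z=20}
  after event 10 (t=56: SET x = 32): {x=32, y=-4, z=20}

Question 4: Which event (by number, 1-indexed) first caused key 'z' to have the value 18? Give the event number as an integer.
Answer: 2

Derivation:
Looking for first event where z becomes 18:
  event 2: z (absent) -> 18  <-- first match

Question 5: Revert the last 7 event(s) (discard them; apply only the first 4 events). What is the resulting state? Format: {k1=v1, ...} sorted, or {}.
Answer: {x=-25, z=33}

Derivation:
Keep first 4 events (discard last 7):
  after event 1 (t=5: SET x = -11): {x=-11}
  after event 2 (t=13: SET z = 18): {x=-11, z=18}
  after event 3 (t=17: INC z by 15): {x=-11, z=33}
  after event 4 (t=26: DEC x by 14): {x=-25, z=33}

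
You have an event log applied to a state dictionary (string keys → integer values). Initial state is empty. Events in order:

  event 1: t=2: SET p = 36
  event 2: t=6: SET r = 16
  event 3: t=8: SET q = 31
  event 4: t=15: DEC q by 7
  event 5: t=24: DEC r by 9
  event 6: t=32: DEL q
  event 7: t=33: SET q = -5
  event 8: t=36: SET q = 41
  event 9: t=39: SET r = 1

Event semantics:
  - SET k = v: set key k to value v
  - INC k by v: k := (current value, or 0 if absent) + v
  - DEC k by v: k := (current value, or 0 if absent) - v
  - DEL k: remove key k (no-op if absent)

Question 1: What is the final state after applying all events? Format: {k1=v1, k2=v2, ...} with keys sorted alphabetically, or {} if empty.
Answer: {p=36, q=41, r=1}

Derivation:
  after event 1 (t=2: SET p = 36): {p=36}
  after event 2 (t=6: SET r = 16): {p=36, r=16}
  after event 3 (t=8: SET q = 31): {p=36, q=31, r=16}
  after event 4 (t=15: DEC q by 7): {p=36, q=24, r=16}
  after event 5 (t=24: DEC r by 9): {p=36, q=24, r=7}
  after event 6 (t=32: DEL q): {p=36, r=7}
  after event 7 (t=33: SET q = -5): {p=36, q=-5, r=7}
  after event 8 (t=36: SET q = 41): {p=36, q=41, r=7}
  after event 9 (t=39: SET r = 1): {p=36, q=41, r=1}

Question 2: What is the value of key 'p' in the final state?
Answer: 36

Derivation:
Track key 'p' through all 9 events:
  event 1 (t=2: SET p = 36): p (absent) -> 36
  event 2 (t=6: SET r = 16): p unchanged
  event 3 (t=8: SET q = 31): p unchanged
  event 4 (t=15: DEC q by 7): p unchanged
  event 5 (t=24: DEC r by 9): p unchanged
  event 6 (t=32: DEL q): p unchanged
  event 7 (t=33: SET q = -5): p unchanged
  event 8 (t=36: SET q = 41): p unchanged
  event 9 (t=39: SET r = 1): p unchanged
Final: p = 36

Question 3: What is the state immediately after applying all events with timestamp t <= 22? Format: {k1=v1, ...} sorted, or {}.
Apply events with t <= 22 (4 events):
  after event 1 (t=2: SET p = 36): {p=36}
  after event 2 (t=6: SET r = 16): {p=36, r=16}
  after event 3 (t=8: SET q = 31): {p=36, q=31, r=16}
  after event 4 (t=15: DEC q by 7): {p=36, q=24, r=16}

Answer: {p=36, q=24, r=16}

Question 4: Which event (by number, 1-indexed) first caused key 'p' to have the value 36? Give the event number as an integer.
Looking for first event where p becomes 36:
  event 1: p (absent) -> 36  <-- first match

Answer: 1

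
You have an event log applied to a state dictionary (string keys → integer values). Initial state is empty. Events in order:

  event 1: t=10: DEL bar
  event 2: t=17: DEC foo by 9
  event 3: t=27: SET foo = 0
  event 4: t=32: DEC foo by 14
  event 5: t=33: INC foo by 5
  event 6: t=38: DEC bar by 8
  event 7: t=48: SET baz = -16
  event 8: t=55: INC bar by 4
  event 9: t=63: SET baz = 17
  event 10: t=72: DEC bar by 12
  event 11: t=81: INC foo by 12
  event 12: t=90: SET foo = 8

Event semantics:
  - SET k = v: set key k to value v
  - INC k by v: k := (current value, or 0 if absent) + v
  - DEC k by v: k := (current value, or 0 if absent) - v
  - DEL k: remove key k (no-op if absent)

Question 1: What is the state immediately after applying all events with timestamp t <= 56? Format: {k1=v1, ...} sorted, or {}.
Answer: {bar=-4, baz=-16, foo=-9}

Derivation:
Apply events with t <= 56 (8 events):
  after event 1 (t=10: DEL bar): {}
  after event 2 (t=17: DEC foo by 9): {foo=-9}
  after event 3 (t=27: SET foo = 0): {foo=0}
  after event 4 (t=32: DEC foo by 14): {foo=-14}
  after event 5 (t=33: INC foo by 5): {foo=-9}
  after event 6 (t=38: DEC bar by 8): {bar=-8, foo=-9}
  after event 7 (t=48: SET baz = -16): {bar=-8, baz=-16, foo=-9}
  after event 8 (t=55: INC bar by 4): {bar=-4, baz=-16, foo=-9}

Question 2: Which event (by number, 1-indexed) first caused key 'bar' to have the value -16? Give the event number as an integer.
Answer: 10

Derivation:
Looking for first event where bar becomes -16:
  event 6: bar = -8
  event 7: bar = -8
  event 8: bar = -4
  event 9: bar = -4
  event 10: bar -4 -> -16  <-- first match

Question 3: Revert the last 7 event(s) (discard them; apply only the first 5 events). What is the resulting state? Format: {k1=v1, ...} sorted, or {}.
Keep first 5 events (discard last 7):
  after event 1 (t=10: DEL bar): {}
  after event 2 (t=17: DEC foo by 9): {foo=-9}
  after event 3 (t=27: SET foo = 0): {foo=0}
  after event 4 (t=32: DEC foo by 14): {foo=-14}
  after event 5 (t=33: INC foo by 5): {foo=-9}

Answer: {foo=-9}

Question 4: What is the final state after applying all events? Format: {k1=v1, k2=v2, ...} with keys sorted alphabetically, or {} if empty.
  after event 1 (t=10: DEL bar): {}
  after event 2 (t=17: DEC foo by 9): {foo=-9}
  after event 3 (t=27: SET foo = 0): {foo=0}
  after event 4 (t=32: DEC foo by 14): {foo=-14}
  after event 5 (t=33: INC foo by 5): {foo=-9}
  after event 6 (t=38: DEC bar by 8): {bar=-8, foo=-9}
  after event 7 (t=48: SET baz = -16): {bar=-8, baz=-16, foo=-9}
  after event 8 (t=55: INC bar by 4): {bar=-4, baz=-16, foo=-9}
  after event 9 (t=63: SET baz = 17): {bar=-4, baz=17, foo=-9}
  after event 10 (t=72: DEC bar by 12): {bar=-16, baz=17, foo=-9}
  after event 11 (t=81: INC foo by 12): {bar=-16, baz=17, foo=3}
  after event 12 (t=90: SET foo = 8): {bar=-16, baz=17, foo=8}

Answer: {bar=-16, baz=17, foo=8}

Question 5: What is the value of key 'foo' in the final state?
Track key 'foo' through all 12 events:
  event 1 (t=10: DEL bar): foo unchanged
  event 2 (t=17: DEC foo by 9): foo (absent) -> -9
  event 3 (t=27: SET foo = 0): foo -9 -> 0
  event 4 (t=32: DEC foo by 14): foo 0 -> -14
  event 5 (t=33: INC foo by 5): foo -14 -> -9
  event 6 (t=38: DEC bar by 8): foo unchanged
  event 7 (t=48: SET baz = -16): foo unchanged
  event 8 (t=55: INC bar by 4): foo unchanged
  event 9 (t=63: SET baz = 17): foo unchanged
  event 10 (t=72: DEC bar by 12): foo unchanged
  event 11 (t=81: INC foo by 12): foo -9 -> 3
  event 12 (t=90: SET foo = 8): foo 3 -> 8
Final: foo = 8

Answer: 8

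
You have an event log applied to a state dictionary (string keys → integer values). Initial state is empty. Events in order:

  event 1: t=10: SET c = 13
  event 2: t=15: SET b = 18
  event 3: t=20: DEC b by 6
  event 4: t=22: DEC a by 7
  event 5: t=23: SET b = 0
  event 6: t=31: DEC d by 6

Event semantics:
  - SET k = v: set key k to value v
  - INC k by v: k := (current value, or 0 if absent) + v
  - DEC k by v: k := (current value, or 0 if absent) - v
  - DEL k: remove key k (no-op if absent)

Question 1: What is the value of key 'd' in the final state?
Answer: -6

Derivation:
Track key 'd' through all 6 events:
  event 1 (t=10: SET c = 13): d unchanged
  event 2 (t=15: SET b = 18): d unchanged
  event 3 (t=20: DEC b by 6): d unchanged
  event 4 (t=22: DEC a by 7): d unchanged
  event 5 (t=23: SET b = 0): d unchanged
  event 6 (t=31: DEC d by 6): d (absent) -> -6
Final: d = -6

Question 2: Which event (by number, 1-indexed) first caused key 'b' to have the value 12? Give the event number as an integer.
Answer: 3

Derivation:
Looking for first event where b becomes 12:
  event 2: b = 18
  event 3: b 18 -> 12  <-- first match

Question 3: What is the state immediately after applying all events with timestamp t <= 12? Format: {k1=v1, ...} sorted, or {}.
Answer: {c=13}

Derivation:
Apply events with t <= 12 (1 events):
  after event 1 (t=10: SET c = 13): {c=13}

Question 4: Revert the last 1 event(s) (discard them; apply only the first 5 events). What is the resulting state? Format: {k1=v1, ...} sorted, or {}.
Keep first 5 events (discard last 1):
  after event 1 (t=10: SET c = 13): {c=13}
  after event 2 (t=15: SET b = 18): {b=18, c=13}
  after event 3 (t=20: DEC b by 6): {b=12, c=13}
  after event 4 (t=22: DEC a by 7): {a=-7, b=12, c=13}
  after event 5 (t=23: SET b = 0): {a=-7, b=0, c=13}

Answer: {a=-7, b=0, c=13}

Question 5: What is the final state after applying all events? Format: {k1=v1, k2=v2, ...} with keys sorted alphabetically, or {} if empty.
  after event 1 (t=10: SET c = 13): {c=13}
  after event 2 (t=15: SET b = 18): {b=18, c=13}
  after event 3 (t=20: DEC b by 6): {b=12, c=13}
  after event 4 (t=22: DEC a by 7): {a=-7, b=12, c=13}
  after event 5 (t=23: SET b = 0): {a=-7, b=0, c=13}
  after event 6 (t=31: DEC d by 6): {a=-7, b=0, c=13, d=-6}

Answer: {a=-7, b=0, c=13, d=-6}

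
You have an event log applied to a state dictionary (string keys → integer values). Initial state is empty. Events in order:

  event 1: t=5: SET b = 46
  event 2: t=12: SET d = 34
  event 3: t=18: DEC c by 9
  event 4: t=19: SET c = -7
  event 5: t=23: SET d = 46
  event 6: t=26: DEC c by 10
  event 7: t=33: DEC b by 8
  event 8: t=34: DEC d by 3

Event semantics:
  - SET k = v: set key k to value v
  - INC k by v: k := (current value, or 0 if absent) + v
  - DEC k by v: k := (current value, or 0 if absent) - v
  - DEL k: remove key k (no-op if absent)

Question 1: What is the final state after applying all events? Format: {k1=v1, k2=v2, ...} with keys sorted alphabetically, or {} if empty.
Answer: {b=38, c=-17, d=43}

Derivation:
  after event 1 (t=5: SET b = 46): {b=46}
  after event 2 (t=12: SET d = 34): {b=46, d=34}
  after event 3 (t=18: DEC c by 9): {b=46, c=-9, d=34}
  after event 4 (t=19: SET c = -7): {b=46, c=-7, d=34}
  after event 5 (t=23: SET d = 46): {b=46, c=-7, d=46}
  after event 6 (t=26: DEC c by 10): {b=46, c=-17, d=46}
  after event 7 (t=33: DEC b by 8): {b=38, c=-17, d=46}
  after event 8 (t=34: DEC d by 3): {b=38, c=-17, d=43}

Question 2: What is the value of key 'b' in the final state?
Answer: 38

Derivation:
Track key 'b' through all 8 events:
  event 1 (t=5: SET b = 46): b (absent) -> 46
  event 2 (t=12: SET d = 34): b unchanged
  event 3 (t=18: DEC c by 9): b unchanged
  event 4 (t=19: SET c = -7): b unchanged
  event 5 (t=23: SET d = 46): b unchanged
  event 6 (t=26: DEC c by 10): b unchanged
  event 7 (t=33: DEC b by 8): b 46 -> 38
  event 8 (t=34: DEC d by 3): b unchanged
Final: b = 38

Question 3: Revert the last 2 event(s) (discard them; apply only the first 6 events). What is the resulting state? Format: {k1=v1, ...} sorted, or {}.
Keep first 6 events (discard last 2):
  after event 1 (t=5: SET b = 46): {b=46}
  after event 2 (t=12: SET d = 34): {b=46, d=34}
  after event 3 (t=18: DEC c by 9): {b=46, c=-9, d=34}
  after event 4 (t=19: SET c = -7): {b=46, c=-7, d=34}
  after event 5 (t=23: SET d = 46): {b=46, c=-7, d=46}
  after event 6 (t=26: DEC c by 10): {b=46, c=-17, d=46}

Answer: {b=46, c=-17, d=46}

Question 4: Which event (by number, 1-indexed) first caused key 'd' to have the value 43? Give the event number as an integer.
Looking for first event where d becomes 43:
  event 2: d = 34
  event 3: d = 34
  event 4: d = 34
  event 5: d = 46
  event 6: d = 46
  event 7: d = 46
  event 8: d 46 -> 43  <-- first match

Answer: 8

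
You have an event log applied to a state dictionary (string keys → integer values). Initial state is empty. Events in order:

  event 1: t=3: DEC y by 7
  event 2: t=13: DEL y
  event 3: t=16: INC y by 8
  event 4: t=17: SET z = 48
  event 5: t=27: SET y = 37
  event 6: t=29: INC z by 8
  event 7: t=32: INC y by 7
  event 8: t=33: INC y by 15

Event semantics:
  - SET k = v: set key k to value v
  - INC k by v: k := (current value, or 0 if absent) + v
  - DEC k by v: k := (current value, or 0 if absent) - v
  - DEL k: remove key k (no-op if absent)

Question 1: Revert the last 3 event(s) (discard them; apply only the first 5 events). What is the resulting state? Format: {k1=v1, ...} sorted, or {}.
Keep first 5 events (discard last 3):
  after event 1 (t=3: DEC y by 7): {y=-7}
  after event 2 (t=13: DEL y): {}
  after event 3 (t=16: INC y by 8): {y=8}
  after event 4 (t=17: SET z = 48): {y=8, z=48}
  after event 5 (t=27: SET y = 37): {y=37, z=48}

Answer: {y=37, z=48}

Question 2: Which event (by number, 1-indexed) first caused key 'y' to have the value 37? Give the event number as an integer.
Looking for first event where y becomes 37:
  event 1: y = -7
  event 2: y = (absent)
  event 3: y = 8
  event 4: y = 8
  event 5: y 8 -> 37  <-- first match

Answer: 5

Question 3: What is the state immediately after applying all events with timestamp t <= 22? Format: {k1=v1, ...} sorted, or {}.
Apply events with t <= 22 (4 events):
  after event 1 (t=3: DEC y by 7): {y=-7}
  after event 2 (t=13: DEL y): {}
  after event 3 (t=16: INC y by 8): {y=8}
  after event 4 (t=17: SET z = 48): {y=8, z=48}

Answer: {y=8, z=48}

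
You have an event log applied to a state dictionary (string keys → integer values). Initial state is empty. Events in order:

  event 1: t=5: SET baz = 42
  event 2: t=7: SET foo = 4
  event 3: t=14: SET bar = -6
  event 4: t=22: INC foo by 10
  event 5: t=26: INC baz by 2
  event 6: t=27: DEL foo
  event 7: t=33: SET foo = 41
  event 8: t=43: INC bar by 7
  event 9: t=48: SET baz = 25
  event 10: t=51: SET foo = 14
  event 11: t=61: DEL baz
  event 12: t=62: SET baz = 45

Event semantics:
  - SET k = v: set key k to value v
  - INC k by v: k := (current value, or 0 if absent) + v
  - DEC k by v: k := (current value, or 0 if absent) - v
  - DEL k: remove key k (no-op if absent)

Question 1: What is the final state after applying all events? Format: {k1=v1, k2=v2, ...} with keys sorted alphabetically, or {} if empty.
Answer: {bar=1, baz=45, foo=14}

Derivation:
  after event 1 (t=5: SET baz = 42): {baz=42}
  after event 2 (t=7: SET foo = 4): {baz=42, foo=4}
  after event 3 (t=14: SET bar = -6): {bar=-6, baz=42, foo=4}
  after event 4 (t=22: INC foo by 10): {bar=-6, baz=42, foo=14}
  after event 5 (t=26: INC baz by 2): {bar=-6, baz=44, foo=14}
  after event 6 (t=27: DEL foo): {bar=-6, baz=44}
  after event 7 (t=33: SET foo = 41): {bar=-6, baz=44, foo=41}
  after event 8 (t=43: INC bar by 7): {bar=1, baz=44, foo=41}
  after event 9 (t=48: SET baz = 25): {bar=1, baz=25, foo=41}
  after event 10 (t=51: SET foo = 14): {bar=1, baz=25, foo=14}
  after event 11 (t=61: DEL baz): {bar=1, foo=14}
  after event 12 (t=62: SET baz = 45): {bar=1, baz=45, foo=14}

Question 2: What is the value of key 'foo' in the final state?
Track key 'foo' through all 12 events:
  event 1 (t=5: SET baz = 42): foo unchanged
  event 2 (t=7: SET foo = 4): foo (absent) -> 4
  event 3 (t=14: SET bar = -6): foo unchanged
  event 4 (t=22: INC foo by 10): foo 4 -> 14
  event 5 (t=26: INC baz by 2): foo unchanged
  event 6 (t=27: DEL foo): foo 14 -> (absent)
  event 7 (t=33: SET foo = 41): foo (absent) -> 41
  event 8 (t=43: INC bar by 7): foo unchanged
  event 9 (t=48: SET baz = 25): foo unchanged
  event 10 (t=51: SET foo = 14): foo 41 -> 14
  event 11 (t=61: DEL baz): foo unchanged
  event 12 (t=62: SET baz = 45): foo unchanged
Final: foo = 14

Answer: 14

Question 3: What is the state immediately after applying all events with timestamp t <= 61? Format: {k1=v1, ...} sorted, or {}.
Answer: {bar=1, foo=14}

Derivation:
Apply events with t <= 61 (11 events):
  after event 1 (t=5: SET baz = 42): {baz=42}
  after event 2 (t=7: SET foo = 4): {baz=42, foo=4}
  after event 3 (t=14: SET bar = -6): {bar=-6, baz=42, foo=4}
  after event 4 (t=22: INC foo by 10): {bar=-6, baz=42, foo=14}
  after event 5 (t=26: INC baz by 2): {bar=-6, baz=44, foo=14}
  after event 6 (t=27: DEL foo): {bar=-6, baz=44}
  after event 7 (t=33: SET foo = 41): {bar=-6, baz=44, foo=41}
  after event 8 (t=43: INC bar by 7): {bar=1, baz=44, foo=41}
  after event 9 (t=48: SET baz = 25): {bar=1, baz=25, foo=41}
  after event 10 (t=51: SET foo = 14): {bar=1, baz=25, foo=14}
  after event 11 (t=61: DEL baz): {bar=1, foo=14}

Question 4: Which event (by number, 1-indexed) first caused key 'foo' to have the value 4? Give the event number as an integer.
Looking for first event where foo becomes 4:
  event 2: foo (absent) -> 4  <-- first match

Answer: 2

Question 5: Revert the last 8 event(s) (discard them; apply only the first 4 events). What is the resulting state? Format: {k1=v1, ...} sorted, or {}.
Answer: {bar=-6, baz=42, foo=14}

Derivation:
Keep first 4 events (discard last 8):
  after event 1 (t=5: SET baz = 42): {baz=42}
  after event 2 (t=7: SET foo = 4): {baz=42, foo=4}
  after event 3 (t=14: SET bar = -6): {bar=-6, baz=42, foo=4}
  after event 4 (t=22: INC foo by 10): {bar=-6, baz=42, foo=14}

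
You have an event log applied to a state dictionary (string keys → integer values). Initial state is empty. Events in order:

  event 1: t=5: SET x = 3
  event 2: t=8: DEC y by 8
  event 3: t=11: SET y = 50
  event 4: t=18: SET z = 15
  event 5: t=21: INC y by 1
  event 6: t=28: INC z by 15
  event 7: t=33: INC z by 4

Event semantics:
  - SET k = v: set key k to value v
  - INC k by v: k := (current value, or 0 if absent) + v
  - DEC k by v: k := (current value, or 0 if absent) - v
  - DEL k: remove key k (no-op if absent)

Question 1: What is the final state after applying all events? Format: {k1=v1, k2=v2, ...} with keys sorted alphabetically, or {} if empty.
Answer: {x=3, y=51, z=34}

Derivation:
  after event 1 (t=5: SET x = 3): {x=3}
  after event 2 (t=8: DEC y by 8): {x=3, y=-8}
  after event 3 (t=11: SET y = 50): {x=3, y=50}
  after event 4 (t=18: SET z = 15): {x=3, y=50, z=15}
  after event 5 (t=21: INC y by 1): {x=3, y=51, z=15}
  after event 6 (t=28: INC z by 15): {x=3, y=51, z=30}
  after event 7 (t=33: INC z by 4): {x=3, y=51, z=34}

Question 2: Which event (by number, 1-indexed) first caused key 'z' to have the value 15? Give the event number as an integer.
Looking for first event where z becomes 15:
  event 4: z (absent) -> 15  <-- first match

Answer: 4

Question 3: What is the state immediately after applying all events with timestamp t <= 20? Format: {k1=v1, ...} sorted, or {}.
Answer: {x=3, y=50, z=15}

Derivation:
Apply events with t <= 20 (4 events):
  after event 1 (t=5: SET x = 3): {x=3}
  after event 2 (t=8: DEC y by 8): {x=3, y=-8}
  after event 3 (t=11: SET y = 50): {x=3, y=50}
  after event 4 (t=18: SET z = 15): {x=3, y=50, z=15}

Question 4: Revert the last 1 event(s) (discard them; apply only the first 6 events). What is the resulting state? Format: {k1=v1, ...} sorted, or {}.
Answer: {x=3, y=51, z=30}

Derivation:
Keep first 6 events (discard last 1):
  after event 1 (t=5: SET x = 3): {x=3}
  after event 2 (t=8: DEC y by 8): {x=3, y=-8}
  after event 3 (t=11: SET y = 50): {x=3, y=50}
  after event 4 (t=18: SET z = 15): {x=3, y=50, z=15}
  after event 5 (t=21: INC y by 1): {x=3, y=51, z=15}
  after event 6 (t=28: INC z by 15): {x=3, y=51, z=30}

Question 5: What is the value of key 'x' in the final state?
Answer: 3

Derivation:
Track key 'x' through all 7 events:
  event 1 (t=5: SET x = 3): x (absent) -> 3
  event 2 (t=8: DEC y by 8): x unchanged
  event 3 (t=11: SET y = 50): x unchanged
  event 4 (t=18: SET z = 15): x unchanged
  event 5 (t=21: INC y by 1): x unchanged
  event 6 (t=28: INC z by 15): x unchanged
  event 7 (t=33: INC z by 4): x unchanged
Final: x = 3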